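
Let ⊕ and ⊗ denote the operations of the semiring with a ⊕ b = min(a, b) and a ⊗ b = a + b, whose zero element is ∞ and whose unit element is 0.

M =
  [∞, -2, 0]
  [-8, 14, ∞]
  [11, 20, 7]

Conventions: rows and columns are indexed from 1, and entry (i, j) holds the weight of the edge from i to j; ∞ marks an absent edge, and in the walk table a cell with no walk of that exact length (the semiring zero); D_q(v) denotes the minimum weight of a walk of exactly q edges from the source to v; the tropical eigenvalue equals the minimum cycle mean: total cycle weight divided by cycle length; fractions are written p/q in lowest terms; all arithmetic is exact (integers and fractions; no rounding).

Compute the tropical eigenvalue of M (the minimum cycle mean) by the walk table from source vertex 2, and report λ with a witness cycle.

q=0: [∞, 0, ∞]
q=1: [-8, 14, ∞]
q=2: [6, -10, -8]
q=3: [-18, 4, -1]
Optimal cycle mean attained by: cycle 1->2->1, total (-2) + (-8), length 2.
Answer: λ = -5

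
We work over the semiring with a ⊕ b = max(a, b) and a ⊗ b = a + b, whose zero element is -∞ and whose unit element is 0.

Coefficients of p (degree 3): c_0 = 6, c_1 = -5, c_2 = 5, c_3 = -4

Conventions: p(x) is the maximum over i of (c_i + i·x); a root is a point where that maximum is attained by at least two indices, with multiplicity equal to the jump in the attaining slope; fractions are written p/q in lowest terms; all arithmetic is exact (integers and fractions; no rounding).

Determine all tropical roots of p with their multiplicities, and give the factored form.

hull edge (i=0, c=6) to (i=2, c=5): slope -1/2, span 2
hull edge (i=2, c=5) to (i=3, c=-4): slope -9, span 1
Factored form: p(x) = -4 ⊗ (x ⊕ 1/2) ⊗ (x ⊕ 1/2) ⊗ (x ⊕ 9)
Answer: roots = 1/2 (mult 2), 9 (mult 1)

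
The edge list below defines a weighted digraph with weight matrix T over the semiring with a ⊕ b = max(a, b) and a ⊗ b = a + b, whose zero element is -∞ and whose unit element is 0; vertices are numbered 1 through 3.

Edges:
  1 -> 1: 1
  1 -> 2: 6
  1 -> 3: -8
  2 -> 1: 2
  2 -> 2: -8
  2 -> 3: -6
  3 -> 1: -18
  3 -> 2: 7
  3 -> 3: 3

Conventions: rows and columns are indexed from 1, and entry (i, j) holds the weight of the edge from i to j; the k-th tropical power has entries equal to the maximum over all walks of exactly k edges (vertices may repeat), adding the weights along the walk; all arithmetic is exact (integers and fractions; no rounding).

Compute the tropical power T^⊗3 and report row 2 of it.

T^⊗2:
  [8, 7, 0]
  [3, 8, -3]
  [9, 10, 6]
T^⊗3:
  [9, 14, 3]
  [10, 9, 2]
  [12, 15, 9]
Answer: row 2 of T^⊗3 = [10, 9, 2]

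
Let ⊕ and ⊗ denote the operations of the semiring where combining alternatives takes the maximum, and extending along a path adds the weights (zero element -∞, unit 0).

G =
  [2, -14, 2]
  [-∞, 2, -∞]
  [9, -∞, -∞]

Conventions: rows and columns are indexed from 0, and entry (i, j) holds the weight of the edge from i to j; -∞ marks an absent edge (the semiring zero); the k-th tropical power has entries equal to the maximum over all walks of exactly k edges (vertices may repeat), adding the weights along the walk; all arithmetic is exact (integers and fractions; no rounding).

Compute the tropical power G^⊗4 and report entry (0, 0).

G^⊗2:
  [11, -12, 4]
  [-∞, 4, -∞]
  [11, -5, 11]
G^⊗3:
  [13, -3, 13]
  [-∞, 6, -∞]
  [20, -3, 13]
G^⊗4:
  [22, -1, 15]
  [-∞, 8, -∞]
  [22, 6, 22]
Key observation: the optimum is the walk 0->2->0->2->0, with weight 2 + 9 + 2 + 9 = 22.
Optimal value attained by: walk 0->2->0->2->0.
Answer: (G^⊗4)[0][0] = 22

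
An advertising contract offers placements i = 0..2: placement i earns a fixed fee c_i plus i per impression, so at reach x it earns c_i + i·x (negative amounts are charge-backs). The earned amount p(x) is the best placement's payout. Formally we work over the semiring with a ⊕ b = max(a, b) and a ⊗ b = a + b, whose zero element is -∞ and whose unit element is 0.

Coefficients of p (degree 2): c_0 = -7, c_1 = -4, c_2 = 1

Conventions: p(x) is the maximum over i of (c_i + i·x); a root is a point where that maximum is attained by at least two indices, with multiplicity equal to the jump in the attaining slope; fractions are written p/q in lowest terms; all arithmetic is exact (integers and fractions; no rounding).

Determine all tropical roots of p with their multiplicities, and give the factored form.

hull edge (i=0, c=-7) to (i=2, c=1): slope 4, span 2
Factored form: p(x) = 1 ⊗ (x ⊕ (-4)) ⊗ (x ⊕ (-4))
Answer: roots = -4 (mult 2)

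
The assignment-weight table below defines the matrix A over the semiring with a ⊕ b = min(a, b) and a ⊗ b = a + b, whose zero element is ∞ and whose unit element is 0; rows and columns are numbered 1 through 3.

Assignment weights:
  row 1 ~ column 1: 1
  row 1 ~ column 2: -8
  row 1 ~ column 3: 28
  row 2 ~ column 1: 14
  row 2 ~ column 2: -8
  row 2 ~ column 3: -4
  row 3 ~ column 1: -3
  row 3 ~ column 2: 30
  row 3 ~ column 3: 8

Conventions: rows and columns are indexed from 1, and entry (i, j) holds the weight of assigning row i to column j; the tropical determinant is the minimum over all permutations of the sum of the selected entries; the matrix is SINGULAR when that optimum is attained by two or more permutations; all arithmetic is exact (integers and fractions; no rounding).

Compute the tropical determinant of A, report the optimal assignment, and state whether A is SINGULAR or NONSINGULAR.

σ = (1, 2, 3): 1 + (-8) + 8 = 1
σ = (1, 3, 2): 1 + (-4) + 30 = 27
σ = (2, 1, 3): (-8) + 14 + 8 = 14
σ = (2, 3, 1): (-8) + (-4) + (-3) = -15
σ = (3, 1, 2): 28 + 14 + 30 = 72
σ = (3, 2, 1): 28 + (-8) + (-3) = 17
Optimal value attained by: σ = (2, 3, 1).
Answer: det⊕(A) = -15; verdict: NONSINGULAR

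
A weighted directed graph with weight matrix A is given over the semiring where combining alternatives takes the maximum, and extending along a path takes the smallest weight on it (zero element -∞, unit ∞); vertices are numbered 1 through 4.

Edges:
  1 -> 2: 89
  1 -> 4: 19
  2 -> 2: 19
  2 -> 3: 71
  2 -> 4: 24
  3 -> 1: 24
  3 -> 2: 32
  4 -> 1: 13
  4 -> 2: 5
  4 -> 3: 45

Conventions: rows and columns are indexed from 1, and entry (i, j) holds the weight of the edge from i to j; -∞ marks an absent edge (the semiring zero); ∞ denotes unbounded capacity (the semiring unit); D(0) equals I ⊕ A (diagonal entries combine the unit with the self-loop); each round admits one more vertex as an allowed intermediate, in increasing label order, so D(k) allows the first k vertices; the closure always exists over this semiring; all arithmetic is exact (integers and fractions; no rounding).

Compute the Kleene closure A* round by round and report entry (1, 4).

D(0):
  [∞, 89, -∞, 19]
  [-∞, ∞, 71, 24]
  [24, 32, ∞, -∞]
  [13, 5, 45, ∞]
D(1):
  [∞, 89, -∞, 19]
  [-∞, ∞, 71, 24]
  [24, 32, ∞, 19]
  [13, 13, 45, ∞]
D(2):
  [∞, 89, 71, 24]
  [-∞, ∞, 71, 24]
  [24, 32, ∞, 24]
  [13, 13, 45, ∞]
D(3):
  [∞, 89, 71, 24]
  [24, ∞, 71, 24]
  [24, 32, ∞, 24]
  [24, 32, 45, ∞]
D(4):
  [∞, 89, 71, 24]
  [24, ∞, 71, 24]
  [24, 32, ∞, 24]
  [24, 32, 45, ∞]
Answer: A*[1][4] = 24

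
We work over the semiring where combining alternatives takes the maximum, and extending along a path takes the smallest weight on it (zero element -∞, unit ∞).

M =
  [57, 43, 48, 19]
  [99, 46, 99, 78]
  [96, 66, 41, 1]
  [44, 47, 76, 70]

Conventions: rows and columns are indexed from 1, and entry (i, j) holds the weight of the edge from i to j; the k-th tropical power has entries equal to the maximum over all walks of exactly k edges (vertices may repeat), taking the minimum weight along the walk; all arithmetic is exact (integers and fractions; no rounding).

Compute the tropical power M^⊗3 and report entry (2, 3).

M^⊗2:
  [57, 48, 48, 43]
  [96, 66, 76, 70]
  [66, 46, 66, 66]
  [76, 66, 70, 70]
M^⊗3:
  [57, 48, 48, 48]
  [76, 66, 70, 70]
  [66, 66, 66, 66]
  [70, 66, 70, 70]
Key observation: the optimum is the walk 2->4->4->3, with weight 78 min 70 min 76 = 70.
Optimal value attained by: walk 2->4->4->3.
Answer: (M^⊗3)[2][3] = 70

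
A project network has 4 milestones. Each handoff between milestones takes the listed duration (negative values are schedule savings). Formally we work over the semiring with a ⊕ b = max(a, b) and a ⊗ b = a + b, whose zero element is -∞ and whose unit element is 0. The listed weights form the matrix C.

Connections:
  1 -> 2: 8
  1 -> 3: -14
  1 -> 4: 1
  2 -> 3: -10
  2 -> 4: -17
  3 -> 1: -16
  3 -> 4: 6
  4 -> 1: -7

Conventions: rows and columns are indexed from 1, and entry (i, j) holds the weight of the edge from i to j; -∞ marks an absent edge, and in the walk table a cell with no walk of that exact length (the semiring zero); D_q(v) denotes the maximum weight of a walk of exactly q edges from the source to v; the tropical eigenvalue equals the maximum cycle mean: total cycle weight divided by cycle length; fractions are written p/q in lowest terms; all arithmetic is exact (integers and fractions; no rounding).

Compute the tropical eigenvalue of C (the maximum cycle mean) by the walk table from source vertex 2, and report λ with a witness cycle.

q=0: [-∞, 0, -∞, -∞]
q=1: [-∞, -∞, -10, -17]
q=2: [-24, -∞, -∞, -4]
q=3: [-11, -16, -38, -23]
q=4: [-30, -3, -25, -10]
Optimal cycle mean attained by: cycle 1->2->3->4->1, total 8 + (-10) + 6 + (-7), length 4.
Answer: λ = -3/4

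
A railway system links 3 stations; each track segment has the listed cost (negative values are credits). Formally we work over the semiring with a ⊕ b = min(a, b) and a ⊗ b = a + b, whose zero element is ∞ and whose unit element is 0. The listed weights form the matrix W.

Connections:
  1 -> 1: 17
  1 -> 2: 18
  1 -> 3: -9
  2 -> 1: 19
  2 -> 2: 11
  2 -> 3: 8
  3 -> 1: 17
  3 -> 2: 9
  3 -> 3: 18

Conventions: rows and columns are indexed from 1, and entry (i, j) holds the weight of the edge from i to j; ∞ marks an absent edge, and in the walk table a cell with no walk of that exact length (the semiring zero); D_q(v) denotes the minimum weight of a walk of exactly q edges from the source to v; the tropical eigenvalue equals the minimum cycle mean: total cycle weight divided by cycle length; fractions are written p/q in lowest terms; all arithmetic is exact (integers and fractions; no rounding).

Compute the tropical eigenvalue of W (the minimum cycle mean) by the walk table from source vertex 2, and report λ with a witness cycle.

q=0: [∞, 0, ∞]
q=1: [19, 11, 8]
q=2: [25, 17, 10]
q=3: [27, 19, 16]
Optimal cycle mean attained by: cycle 1->3->1, total (-9) + 17, length 2.
Answer: λ = 4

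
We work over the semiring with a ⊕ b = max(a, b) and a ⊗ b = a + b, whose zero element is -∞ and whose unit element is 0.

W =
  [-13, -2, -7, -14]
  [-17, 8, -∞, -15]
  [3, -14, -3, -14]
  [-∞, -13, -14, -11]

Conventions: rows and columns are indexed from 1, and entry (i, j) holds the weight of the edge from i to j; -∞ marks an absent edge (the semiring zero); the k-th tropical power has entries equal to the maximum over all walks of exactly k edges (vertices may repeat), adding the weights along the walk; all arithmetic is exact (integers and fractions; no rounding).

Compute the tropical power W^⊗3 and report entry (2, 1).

W^⊗2:
  [-4, 6, -10, -17]
  [-9, 16, -24, -7]
  [0, 1, -4, -11]
  [-11, -5, -17, -22]
W^⊗3:
  [-7, 14, -11, -9]
  [-1, 24, -16, 1]
  [-1, 9, -7, -14]
  [-14, 3, -18, -20]
Key observation: the optimum is the walk 2->2->2->1, with weight 8 + 8 + (-17) = -1.
Optimal value attained by: walk 2->2->2->1.
Answer: (W^⊗3)[2][1] = -1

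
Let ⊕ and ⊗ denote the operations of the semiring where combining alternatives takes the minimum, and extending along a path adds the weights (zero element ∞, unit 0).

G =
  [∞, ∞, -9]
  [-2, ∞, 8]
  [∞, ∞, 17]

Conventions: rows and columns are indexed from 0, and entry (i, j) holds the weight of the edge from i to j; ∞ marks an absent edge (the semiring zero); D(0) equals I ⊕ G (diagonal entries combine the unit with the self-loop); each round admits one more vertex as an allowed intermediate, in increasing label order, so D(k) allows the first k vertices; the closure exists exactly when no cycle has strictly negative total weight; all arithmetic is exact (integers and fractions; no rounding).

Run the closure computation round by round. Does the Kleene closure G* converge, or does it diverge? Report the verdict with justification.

D(0):
  [0, ∞, -9]
  [-2, 0, 8]
  [∞, ∞, 0]
D(1):
  [0, ∞, -9]
  [-2, 0, -11]
  [∞, ∞, 0]
D(2):
  [0, ∞, -9]
  [-2, 0, -11]
  [∞, ∞, 0]
D(3):
  [0, ∞, -9]
  [-2, 0, -11]
  [∞, ∞, 0]
Key observation: every diagonal entry stays at the unit through all rounds, so no improving cycle exists.
Answer: CONVERGES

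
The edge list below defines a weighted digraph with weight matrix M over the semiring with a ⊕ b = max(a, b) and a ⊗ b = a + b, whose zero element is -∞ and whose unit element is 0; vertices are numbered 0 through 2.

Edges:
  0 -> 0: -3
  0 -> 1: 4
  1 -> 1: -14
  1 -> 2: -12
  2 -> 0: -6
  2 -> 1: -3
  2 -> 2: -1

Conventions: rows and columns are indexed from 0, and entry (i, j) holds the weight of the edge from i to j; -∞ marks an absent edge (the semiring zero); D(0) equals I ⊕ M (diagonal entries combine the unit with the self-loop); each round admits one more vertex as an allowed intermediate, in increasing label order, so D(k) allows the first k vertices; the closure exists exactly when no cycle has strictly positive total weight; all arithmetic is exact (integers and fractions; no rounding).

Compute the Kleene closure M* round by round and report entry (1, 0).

D(0):
  [0, 4, -∞]
  [-∞, 0, -12]
  [-6, -3, 0]
D(1):
  [0, 4, -∞]
  [-∞, 0, -12]
  [-6, -2, 0]
D(2):
  [0, 4, -8]
  [-∞, 0, -12]
  [-6, -2, 0]
D(3):
  [0, 4, -8]
  [-18, 0, -12]
  [-6, -2, 0]
Answer: M*[1][0] = -18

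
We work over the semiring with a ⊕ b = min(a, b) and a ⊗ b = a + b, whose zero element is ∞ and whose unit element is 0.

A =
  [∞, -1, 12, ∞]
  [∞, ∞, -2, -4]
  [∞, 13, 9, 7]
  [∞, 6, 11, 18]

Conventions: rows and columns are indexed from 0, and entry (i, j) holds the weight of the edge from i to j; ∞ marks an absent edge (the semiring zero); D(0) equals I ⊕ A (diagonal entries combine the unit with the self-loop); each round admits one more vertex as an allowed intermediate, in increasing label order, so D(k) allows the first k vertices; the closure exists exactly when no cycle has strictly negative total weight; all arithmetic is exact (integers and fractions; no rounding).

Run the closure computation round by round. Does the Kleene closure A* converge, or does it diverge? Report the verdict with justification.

D(0):
  [0, -1, 12, ∞]
  [∞, 0, -2, -4]
  [∞, 13, 0, 7]
  [∞, 6, 11, 0]
D(1):
  [0, -1, 12, ∞]
  [∞, 0, -2, -4]
  [∞, 13, 0, 7]
  [∞, 6, 11, 0]
D(2):
  [0, -1, -3, -5]
  [∞, 0, -2, -4]
  [∞, 13, 0, 7]
  [∞, 6, 4, 0]
D(3):
  [0, -1, -3, -5]
  [∞, 0, -2, -4]
  [∞, 13, 0, 7]
  [∞, 6, 4, 0]
D(4):
  [0, -1, -3, -5]
  [∞, 0, -2, -4]
  [∞, 13, 0, 7]
  [∞, 6, 4, 0]
Key observation: every diagonal entry stays at the unit through all rounds, so no improving cycle exists.
Answer: CONVERGES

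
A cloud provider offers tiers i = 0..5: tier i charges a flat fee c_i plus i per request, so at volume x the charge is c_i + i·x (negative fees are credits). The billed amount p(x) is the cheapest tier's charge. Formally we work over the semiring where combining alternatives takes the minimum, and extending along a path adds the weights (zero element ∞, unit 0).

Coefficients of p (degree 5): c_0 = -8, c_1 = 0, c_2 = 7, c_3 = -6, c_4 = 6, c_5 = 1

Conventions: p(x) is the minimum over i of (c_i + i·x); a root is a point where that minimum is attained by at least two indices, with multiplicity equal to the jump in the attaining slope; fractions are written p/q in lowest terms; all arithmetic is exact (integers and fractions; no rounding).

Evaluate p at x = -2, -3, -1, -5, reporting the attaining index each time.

p(-2) = min(-8+0·(-2)=-8, 0+1·(-2)=-2, 7+2·(-2)=3, -6+3·(-2)=-12, 6+4·(-2)=-2, 1+5·(-2)=-9) = -12 (attained by i=3)
p(-3) = min(-8+0·(-3)=-8, 0+1·(-3)=-3, 7+2·(-3)=1, -6+3·(-3)=-15, 6+4·(-3)=-6, 1+5·(-3)=-14) = -15 (attained by i=3)
p(-1) = min(-8+0·(-1)=-8, 0+1·(-1)=-1, 7+2·(-1)=5, -6+3·(-1)=-9, 6+4·(-1)=2, 1+5·(-1)=-4) = -9 (attained by i=3)
p(-5) = min(-8+0·(-5)=-8, 0+1·(-5)=-5, 7+2·(-5)=-3, -6+3·(-5)=-21, 6+4·(-5)=-14, 1+5·(-5)=-24) = -24 (attained by i=5)
Answer: p(-2) = -12; p(-3) = -15; p(-1) = -9; p(-5) = -24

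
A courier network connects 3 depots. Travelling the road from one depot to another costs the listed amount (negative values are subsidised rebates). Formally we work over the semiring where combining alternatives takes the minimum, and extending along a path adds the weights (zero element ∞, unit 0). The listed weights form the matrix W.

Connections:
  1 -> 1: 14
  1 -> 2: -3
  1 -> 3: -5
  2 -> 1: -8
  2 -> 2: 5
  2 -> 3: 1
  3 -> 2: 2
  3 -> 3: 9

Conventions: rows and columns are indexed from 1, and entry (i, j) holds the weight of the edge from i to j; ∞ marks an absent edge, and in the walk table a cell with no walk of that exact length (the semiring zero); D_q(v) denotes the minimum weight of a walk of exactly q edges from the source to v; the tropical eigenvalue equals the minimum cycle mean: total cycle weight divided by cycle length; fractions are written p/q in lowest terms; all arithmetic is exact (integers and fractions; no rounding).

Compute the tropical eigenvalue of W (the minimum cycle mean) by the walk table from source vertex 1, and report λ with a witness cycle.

q=0: [0, ∞, ∞]
q=1: [14, -3, -5]
q=2: [-11, -3, -2]
q=3: [-11, -14, -16]
Optimal cycle mean attained by: cycle 1->2->1, total (-3) + (-8), length 2.
Answer: λ = -11/2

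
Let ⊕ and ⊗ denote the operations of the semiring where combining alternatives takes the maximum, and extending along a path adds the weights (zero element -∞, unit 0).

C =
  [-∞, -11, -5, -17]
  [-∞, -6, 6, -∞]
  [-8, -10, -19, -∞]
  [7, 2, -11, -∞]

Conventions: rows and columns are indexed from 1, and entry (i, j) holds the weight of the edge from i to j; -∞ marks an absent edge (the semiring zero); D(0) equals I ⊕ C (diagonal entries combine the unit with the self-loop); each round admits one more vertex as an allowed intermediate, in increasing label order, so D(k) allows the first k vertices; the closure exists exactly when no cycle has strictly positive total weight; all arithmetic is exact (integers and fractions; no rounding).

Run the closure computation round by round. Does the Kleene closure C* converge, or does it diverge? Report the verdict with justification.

D(0):
  [0, -11, -5, -17]
  [-∞, 0, 6, -∞]
  [-8, -10, 0, -∞]
  [7, 2, -11, 0]
D(1):
  [0, -11, -5, -17]
  [-∞, 0, 6, -∞]
  [-8, -10, 0, -25]
  [7, 2, 2, 0]
D(2):
  [0, -11, -5, -17]
  [-∞, 0, 6, -∞]
  [-8, -10, 0, -25]
  [7, 2, 8, 0]
D(3):
  [0, -11, -5, -17]
  [-2, 0, 6, -19]
  [-8, -10, 0, -25]
  [7, 2, 8, 0]
D(4):
  [0, -11, -5, -17]
  [-2, 0, 6, -19]
  [-8, -10, 0, -25]
  [7, 2, 8, 0]
Key observation: every diagonal entry stays at the unit through all rounds, so no improving cycle exists.
Answer: CONVERGES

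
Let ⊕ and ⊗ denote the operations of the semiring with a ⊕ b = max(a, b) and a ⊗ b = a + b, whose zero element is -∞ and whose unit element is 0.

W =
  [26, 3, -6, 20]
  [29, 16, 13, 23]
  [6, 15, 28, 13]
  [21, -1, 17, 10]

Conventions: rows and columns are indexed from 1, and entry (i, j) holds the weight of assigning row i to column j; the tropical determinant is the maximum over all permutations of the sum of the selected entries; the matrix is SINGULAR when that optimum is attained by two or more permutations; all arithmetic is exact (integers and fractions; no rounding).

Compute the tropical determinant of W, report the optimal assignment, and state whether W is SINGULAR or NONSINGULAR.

σ = (1, 2, 3, 4): 26 + 16 + 28 + 10 = 80
σ = (1, 2, 4, 3): 26 + 16 + 13 + 17 = 72
σ = (1, 3, 2, 4): 26 + 13 + 15 + 10 = 64
σ = (1, 3, 4, 2): 26 + 13 + 13 + (-1) = 51
σ = (1, 4, 2, 3): 26 + 23 + 15 + 17 = 81
σ = (1, 4, 3, 2): 26 + 23 + 28 + (-1) = 76
σ = (2, 1, 3, 4): 3 + 29 + 28 + 10 = 70
σ = (2, 1, 4, 3): 3 + 29 + 13 + 17 = 62
σ = (2, 3, 1, 4): 3 + 13 + 6 + 10 = 32
σ = (2, 3, 4, 1): 3 + 13 + 13 + 21 = 50
σ = (2, 4, 1, 3): 3 + 23 + 6 + 17 = 49
σ = (2, 4, 3, 1): 3 + 23 + 28 + 21 = 75
σ = (3, 1, 2, 4): (-6) + 29 + 15 + 10 = 48
σ = (3, 1, 4, 2): (-6) + 29 + 13 + (-1) = 35
σ = (3, 2, 1, 4): (-6) + 16 + 6 + 10 = 26
σ = (3, 2, 4, 1): (-6) + 16 + 13 + 21 = 44
σ = (3, 4, 1, 2): (-6) + 23 + 6 + (-1) = 22
σ = (3, 4, 2, 1): (-6) + 23 + 15 + 21 = 53
σ = (4, 1, 2, 3): 20 + 29 + 15 + 17 = 81
σ = (4, 1, 3, 2): 20 + 29 + 28 + (-1) = 76
σ = (4, 2, 1, 3): 20 + 16 + 6 + 17 = 59
σ = (4, 2, 3, 1): 20 + 16 + 28 + 21 = 85
σ = (4, 3, 1, 2): 20 + 13 + 6 + (-1) = 38
σ = (4, 3, 2, 1): 20 + 13 + 15 + 21 = 69
Optimal value attained by: σ = (4, 2, 3, 1).
Answer: det⊕(W) = 85; verdict: NONSINGULAR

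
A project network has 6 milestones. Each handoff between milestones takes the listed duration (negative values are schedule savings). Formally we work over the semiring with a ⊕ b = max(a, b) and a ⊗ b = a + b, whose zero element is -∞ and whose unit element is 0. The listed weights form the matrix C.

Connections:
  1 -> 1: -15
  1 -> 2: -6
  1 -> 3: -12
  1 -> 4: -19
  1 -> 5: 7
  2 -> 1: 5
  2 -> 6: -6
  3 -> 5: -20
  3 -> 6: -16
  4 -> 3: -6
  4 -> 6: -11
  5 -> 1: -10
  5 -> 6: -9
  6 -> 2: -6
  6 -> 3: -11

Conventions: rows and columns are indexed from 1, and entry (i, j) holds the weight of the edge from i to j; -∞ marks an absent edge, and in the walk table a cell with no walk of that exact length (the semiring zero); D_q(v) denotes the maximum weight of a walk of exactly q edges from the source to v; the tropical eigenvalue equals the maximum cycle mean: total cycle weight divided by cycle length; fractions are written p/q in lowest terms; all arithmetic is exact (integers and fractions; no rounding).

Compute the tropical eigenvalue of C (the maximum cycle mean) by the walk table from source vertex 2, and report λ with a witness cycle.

q=0: [-∞, 0, -∞, -∞, -∞, -∞]
q=1: [5, -∞, -∞, -∞, -∞, -6]
q=2: [-10, -1, -7, -14, 12, -∞]
q=3: [4, -16, -20, -29, -3, 3]
q=4: [-11, -2, -8, -15, 11, -12]
q=5: [3, -17, -21, -30, -4, 2]
q=6: [-12, -3, -9, -16, 10, -13]
Optimal cycle mean attained by: cycle 1->2->1, total (-6) + 5, length 2.
Answer: λ = -1/2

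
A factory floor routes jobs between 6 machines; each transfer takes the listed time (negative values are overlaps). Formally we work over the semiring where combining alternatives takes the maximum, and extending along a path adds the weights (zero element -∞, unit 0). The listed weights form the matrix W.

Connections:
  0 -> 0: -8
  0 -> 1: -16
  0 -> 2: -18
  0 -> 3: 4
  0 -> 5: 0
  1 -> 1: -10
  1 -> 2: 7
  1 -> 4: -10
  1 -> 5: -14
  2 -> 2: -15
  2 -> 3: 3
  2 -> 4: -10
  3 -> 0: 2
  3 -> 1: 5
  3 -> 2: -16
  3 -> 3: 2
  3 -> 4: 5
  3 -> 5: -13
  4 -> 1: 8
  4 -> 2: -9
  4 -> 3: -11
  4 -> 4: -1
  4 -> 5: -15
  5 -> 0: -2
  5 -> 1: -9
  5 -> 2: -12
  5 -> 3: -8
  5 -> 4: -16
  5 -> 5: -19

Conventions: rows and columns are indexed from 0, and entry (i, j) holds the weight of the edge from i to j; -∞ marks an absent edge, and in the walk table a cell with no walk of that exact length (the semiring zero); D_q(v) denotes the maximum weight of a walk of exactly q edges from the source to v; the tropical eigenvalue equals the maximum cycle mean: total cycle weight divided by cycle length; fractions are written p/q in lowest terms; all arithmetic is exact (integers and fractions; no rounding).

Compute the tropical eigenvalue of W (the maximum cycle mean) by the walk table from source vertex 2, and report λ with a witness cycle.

q=0: [-∞, -∞, 0, -∞, -∞, -∞]
q=1: [-∞, -∞, -15, 3, -10, -∞]
q=2: [5, 8, -13, 5, 8, -10]
q=3: [7, 16, 15, 9, 10, 5]
q=4: [11, 18, 23, 18, 14, 7]
q=5: [20, 23, 25, 26, 23, 11]
q=6: [28, 31, 30, 28, 31, 20]
Optimal cycle mean attained by: cycle 1->2->3->4->1, total 7 + 3 + 5 + 8, length 4.
Answer: λ = 23/4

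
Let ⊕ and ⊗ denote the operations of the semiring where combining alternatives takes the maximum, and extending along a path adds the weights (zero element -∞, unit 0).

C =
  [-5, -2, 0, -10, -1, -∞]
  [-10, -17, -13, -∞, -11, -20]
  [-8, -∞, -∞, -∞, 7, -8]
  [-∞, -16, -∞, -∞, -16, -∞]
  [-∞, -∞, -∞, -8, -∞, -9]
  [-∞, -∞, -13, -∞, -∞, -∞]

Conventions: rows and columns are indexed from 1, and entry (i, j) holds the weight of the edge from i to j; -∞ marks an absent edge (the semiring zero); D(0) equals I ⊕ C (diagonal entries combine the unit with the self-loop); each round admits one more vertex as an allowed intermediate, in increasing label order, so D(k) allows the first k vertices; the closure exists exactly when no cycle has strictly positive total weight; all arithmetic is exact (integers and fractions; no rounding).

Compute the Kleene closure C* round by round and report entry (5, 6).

D(0):
  [0, -2, 0, -10, -1, -∞]
  [-10, 0, -13, -∞, -11, -20]
  [-8, -∞, 0, -∞, 7, -8]
  [-∞, -16, -∞, 0, -16, -∞]
  [-∞, -∞, -∞, -8, 0, -9]
  [-∞, -∞, -13, -∞, -∞, 0]
D(1):
  [0, -2, 0, -10, -1, -∞]
  [-10, 0, -10, -20, -11, -20]
  [-8, -10, 0, -18, 7, -8]
  [-∞, -16, -∞, 0, -16, -∞]
  [-∞, -∞, -∞, -8, 0, -9]
  [-∞, -∞, -13, -∞, -∞, 0]
D(2):
  [0, -2, 0, -10, -1, -22]
  [-10, 0, -10, -20, -11, -20]
  [-8, -10, 0, -18, 7, -8]
  [-26, -16, -26, 0, -16, -36]
  [-∞, -∞, -∞, -8, 0, -9]
  [-∞, -∞, -13, -∞, -∞, 0]
D(3):
  [0, -2, 0, -10, 7, -8]
  [-10, 0, -10, -20, -3, -18]
  [-8, -10, 0, -18, 7, -8]
  [-26, -16, -26, 0, -16, -34]
  [-∞, -∞, -∞, -8, 0, -9]
  [-21, -23, -13, -31, -6, 0]
D(4):
  [0, -2, 0, -10, 7, -8]
  [-10, 0, -10, -20, -3, -18]
  [-8, -10, 0, -18, 7, -8]
  [-26, -16, -26, 0, -16, -34]
  [-34, -24, -34, -8, 0, -9]
  [-21, -23, -13, -31, -6, 0]
D(5):
  [0, -2, 0, -1, 7, -2]
  [-10, 0, -10, -11, -3, -12]
  [-8, -10, 0, -1, 7, -2]
  [-26, -16, -26, 0, -16, -25]
  [-34, -24, -34, -8, 0, -9]
  [-21, -23, -13, -14, -6, 0]
D(6):
  [0, -2, 0, -1, 7, -2]
  [-10, 0, -10, -11, -3, -12]
  [-8, -10, 0, -1, 7, -2]
  [-26, -16, -26, 0, -16, -25]
  [-30, -24, -22, -8, 0, -9]
  [-21, -23, -13, -14, -6, 0]
Answer: C*[5][6] = -9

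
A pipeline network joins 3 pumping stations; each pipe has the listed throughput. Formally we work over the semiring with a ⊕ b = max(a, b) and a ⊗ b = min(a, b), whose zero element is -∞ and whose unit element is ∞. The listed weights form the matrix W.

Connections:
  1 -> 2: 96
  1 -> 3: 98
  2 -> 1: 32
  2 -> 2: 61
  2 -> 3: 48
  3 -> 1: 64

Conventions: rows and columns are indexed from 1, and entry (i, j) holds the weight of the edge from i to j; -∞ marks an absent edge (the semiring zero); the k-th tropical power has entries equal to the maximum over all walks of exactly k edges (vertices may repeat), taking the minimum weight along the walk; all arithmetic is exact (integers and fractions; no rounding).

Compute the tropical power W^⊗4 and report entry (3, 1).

W^⊗2:
  [64, 61, 48]
  [48, 61, 48]
  [-∞, 64, 64]
W^⊗3:
  [48, 64, 64]
  [48, 61, 48]
  [64, 61, 48]
W^⊗4:
  [64, 61, 48]
  [48, 61, 48]
  [48, 64, 64]
Key observation: the optimum is the walk 3->1->2->3->1, with weight 64 min 96 min 48 min 64 = 48.
Optimal value attained by: walk 3->1->2->3->1.
Answer: (W^⊗4)[3][1] = 48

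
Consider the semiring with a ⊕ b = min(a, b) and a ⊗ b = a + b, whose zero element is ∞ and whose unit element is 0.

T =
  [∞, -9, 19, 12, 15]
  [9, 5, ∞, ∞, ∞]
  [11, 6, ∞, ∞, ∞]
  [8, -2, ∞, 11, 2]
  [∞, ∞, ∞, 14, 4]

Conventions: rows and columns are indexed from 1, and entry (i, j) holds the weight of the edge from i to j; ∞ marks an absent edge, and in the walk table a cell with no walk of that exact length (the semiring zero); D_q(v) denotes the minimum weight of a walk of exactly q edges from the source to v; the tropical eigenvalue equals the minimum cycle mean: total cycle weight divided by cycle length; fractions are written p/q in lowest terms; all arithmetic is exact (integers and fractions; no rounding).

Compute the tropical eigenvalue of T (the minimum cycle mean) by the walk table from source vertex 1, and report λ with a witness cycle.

q=0: [0, ∞, ∞, ∞, ∞]
q=1: [∞, -9, 19, 12, 15]
q=2: [0, -4, ∞, 23, 14]
q=3: [5, -9, 19, 12, 15]
q=4: [0, -4, 24, 17, 14]
q=5: [5, -9, 19, 12, 15]
Optimal cycle mean attained by: cycle 1->2->1, total (-9) + 9, length 2.
Answer: λ = 0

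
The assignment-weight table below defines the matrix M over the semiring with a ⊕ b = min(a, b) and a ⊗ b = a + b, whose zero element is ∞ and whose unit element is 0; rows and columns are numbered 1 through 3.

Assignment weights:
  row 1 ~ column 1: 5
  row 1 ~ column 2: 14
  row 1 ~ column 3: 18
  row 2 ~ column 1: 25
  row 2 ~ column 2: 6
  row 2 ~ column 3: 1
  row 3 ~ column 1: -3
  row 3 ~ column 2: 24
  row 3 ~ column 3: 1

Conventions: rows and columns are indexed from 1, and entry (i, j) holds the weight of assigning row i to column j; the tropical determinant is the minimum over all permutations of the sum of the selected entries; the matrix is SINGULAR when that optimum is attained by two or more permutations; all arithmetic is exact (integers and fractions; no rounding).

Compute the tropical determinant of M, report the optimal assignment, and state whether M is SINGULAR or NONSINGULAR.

σ = (1, 2, 3): 5 + 6 + 1 = 12
σ = (1, 3, 2): 5 + 1 + 24 = 30
σ = (2, 1, 3): 14 + 25 + 1 = 40
σ = (2, 3, 1): 14 + 1 + (-3) = 12
σ = (3, 1, 2): 18 + 25 + 24 = 67
σ = (3, 2, 1): 18 + 6 + (-3) = 21
Optimal value attained by: σ = (1, 2, 3).
Answer: det⊕(M) = 12; verdict: SINGULAR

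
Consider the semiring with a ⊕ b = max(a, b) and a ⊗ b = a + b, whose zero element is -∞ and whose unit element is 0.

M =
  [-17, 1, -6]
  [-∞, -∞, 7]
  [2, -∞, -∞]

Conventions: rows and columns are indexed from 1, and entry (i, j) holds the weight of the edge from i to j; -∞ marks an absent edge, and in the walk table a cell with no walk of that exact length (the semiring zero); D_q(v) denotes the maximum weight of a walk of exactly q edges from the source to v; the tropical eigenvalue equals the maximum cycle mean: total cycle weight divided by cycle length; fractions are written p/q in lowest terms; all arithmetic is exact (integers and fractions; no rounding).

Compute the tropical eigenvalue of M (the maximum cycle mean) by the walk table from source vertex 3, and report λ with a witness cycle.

q=0: [-∞, -∞, 0]
q=1: [2, -∞, -∞]
q=2: [-15, 3, -4]
q=3: [-2, -14, 10]
Optimal cycle mean attained by: cycle 1->2->3->1, total 1 + 7 + 2, length 3.
Answer: λ = 10/3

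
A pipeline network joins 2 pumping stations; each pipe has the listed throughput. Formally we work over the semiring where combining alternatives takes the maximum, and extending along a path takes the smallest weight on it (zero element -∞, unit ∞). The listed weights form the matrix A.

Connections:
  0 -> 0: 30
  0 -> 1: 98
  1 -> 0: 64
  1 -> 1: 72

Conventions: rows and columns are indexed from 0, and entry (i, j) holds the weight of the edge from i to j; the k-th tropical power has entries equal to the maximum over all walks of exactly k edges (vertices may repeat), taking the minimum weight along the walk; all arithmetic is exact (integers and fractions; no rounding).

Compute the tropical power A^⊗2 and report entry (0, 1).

A^⊗2:
  [64, 72]
  [64, 72]
Key observation: the optimum is the walk 0->1->1, with weight 98 min 72 = 72.
Optimal value attained by: walk 0->1->1.
Answer: (A^⊗2)[0][1] = 72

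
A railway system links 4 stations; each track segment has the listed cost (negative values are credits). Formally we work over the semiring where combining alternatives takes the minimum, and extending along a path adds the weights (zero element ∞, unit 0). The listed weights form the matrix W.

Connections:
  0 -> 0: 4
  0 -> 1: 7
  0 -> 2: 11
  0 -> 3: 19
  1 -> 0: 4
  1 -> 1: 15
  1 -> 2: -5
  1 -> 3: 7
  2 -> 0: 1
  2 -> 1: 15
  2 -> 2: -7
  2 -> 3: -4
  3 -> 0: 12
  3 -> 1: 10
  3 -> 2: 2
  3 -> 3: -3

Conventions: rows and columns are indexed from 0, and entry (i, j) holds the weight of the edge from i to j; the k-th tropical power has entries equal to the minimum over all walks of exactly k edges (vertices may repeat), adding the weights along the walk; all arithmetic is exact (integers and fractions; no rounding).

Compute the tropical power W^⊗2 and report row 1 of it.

W^⊗2:
  [8, 11, 2, 7]
  [-4, 10, -12, -9]
  [-6, 6, -14, -11]
  [3, 7, -5, -6]
Answer: row 1 of W^⊗2 = [-4, 10, -12, -9]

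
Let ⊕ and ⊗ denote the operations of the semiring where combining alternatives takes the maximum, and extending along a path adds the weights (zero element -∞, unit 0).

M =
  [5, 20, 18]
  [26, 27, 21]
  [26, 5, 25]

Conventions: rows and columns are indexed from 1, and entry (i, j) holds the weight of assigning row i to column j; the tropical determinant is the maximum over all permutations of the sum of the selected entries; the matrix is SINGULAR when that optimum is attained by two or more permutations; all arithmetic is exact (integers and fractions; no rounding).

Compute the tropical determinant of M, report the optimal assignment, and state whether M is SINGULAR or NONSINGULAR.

σ = (1, 2, 3): 5 + 27 + 25 = 57
σ = (1, 3, 2): 5 + 21 + 5 = 31
σ = (2, 1, 3): 20 + 26 + 25 = 71
σ = (2, 3, 1): 20 + 21 + 26 = 67
σ = (3, 1, 2): 18 + 26 + 5 = 49
σ = (3, 2, 1): 18 + 27 + 26 = 71
Optimal value attained by: σ = (2, 1, 3).
Answer: det⊕(M) = 71; verdict: SINGULAR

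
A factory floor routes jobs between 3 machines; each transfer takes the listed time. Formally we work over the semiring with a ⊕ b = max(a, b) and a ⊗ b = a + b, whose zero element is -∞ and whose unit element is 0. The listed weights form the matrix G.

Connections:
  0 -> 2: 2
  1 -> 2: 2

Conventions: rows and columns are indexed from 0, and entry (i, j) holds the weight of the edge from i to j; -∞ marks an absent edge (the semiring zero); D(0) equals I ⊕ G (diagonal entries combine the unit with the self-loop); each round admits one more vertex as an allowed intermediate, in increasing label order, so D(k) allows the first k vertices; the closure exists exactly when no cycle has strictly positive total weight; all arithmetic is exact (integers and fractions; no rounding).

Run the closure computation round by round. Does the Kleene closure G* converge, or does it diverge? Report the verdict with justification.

D(0):
  [0, -∞, 2]
  [-∞, 0, 2]
  [-∞, -∞, 0]
D(1):
  [0, -∞, 2]
  [-∞, 0, 2]
  [-∞, -∞, 0]
D(2):
  [0, -∞, 2]
  [-∞, 0, 2]
  [-∞, -∞, 0]
D(3):
  [0, -∞, 2]
  [-∞, 0, 2]
  [-∞, -∞, 0]
Key observation: every diagonal entry stays at the unit through all rounds, so no improving cycle exists.
Answer: CONVERGES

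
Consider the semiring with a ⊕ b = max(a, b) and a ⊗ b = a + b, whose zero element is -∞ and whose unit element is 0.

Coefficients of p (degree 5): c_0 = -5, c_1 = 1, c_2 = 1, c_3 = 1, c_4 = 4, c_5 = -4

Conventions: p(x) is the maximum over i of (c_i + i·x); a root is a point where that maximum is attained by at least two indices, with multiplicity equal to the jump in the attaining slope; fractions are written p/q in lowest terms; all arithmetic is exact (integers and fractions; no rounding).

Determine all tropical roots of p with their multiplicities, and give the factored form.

hull edge (i=0, c=-5) to (i=1, c=1): slope 6, span 1
hull edge (i=1, c=1) to (i=4, c=4): slope 1, span 3
hull edge (i=4, c=4) to (i=5, c=-4): slope -8, span 1
Factored form: p(x) = -4 ⊗ (x ⊕ (-6)) ⊗ (x ⊕ (-1)) ⊗ (x ⊕ (-1)) ⊗ (x ⊕ (-1)) ⊗ (x ⊕ 8)
Answer: roots = -6 (mult 1), -1 (mult 3), 8 (mult 1)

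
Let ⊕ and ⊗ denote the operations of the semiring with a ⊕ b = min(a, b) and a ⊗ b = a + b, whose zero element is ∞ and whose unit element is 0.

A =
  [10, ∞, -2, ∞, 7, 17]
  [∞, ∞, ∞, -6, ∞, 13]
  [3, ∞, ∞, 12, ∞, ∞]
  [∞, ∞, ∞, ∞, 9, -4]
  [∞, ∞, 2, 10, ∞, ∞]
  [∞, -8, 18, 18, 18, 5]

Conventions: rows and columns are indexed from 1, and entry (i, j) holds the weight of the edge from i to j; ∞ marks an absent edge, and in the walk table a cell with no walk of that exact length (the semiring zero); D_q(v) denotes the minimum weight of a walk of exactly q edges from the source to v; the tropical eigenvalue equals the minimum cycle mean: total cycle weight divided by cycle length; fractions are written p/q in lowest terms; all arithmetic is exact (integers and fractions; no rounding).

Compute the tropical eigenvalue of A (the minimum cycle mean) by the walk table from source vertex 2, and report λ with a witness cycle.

q=0: [∞, 0, ∞, ∞, ∞, ∞]
q=1: [∞, ∞, ∞, -6, ∞, 13]
q=2: [∞, 5, 31, 31, 3, -10]
q=3: [34, -18, 5, -1, 8, -5]
q=4: [8, -13, 10, -24, 8, -5]
q=5: [13, -13, 6, -19, -15, -28]
q=6: [9, -36, -13, -19, -10, -23]
Optimal cycle mean attained by: cycle 2->4->6->2, total (-6) + (-4) + (-8), length 3.
Answer: λ = -6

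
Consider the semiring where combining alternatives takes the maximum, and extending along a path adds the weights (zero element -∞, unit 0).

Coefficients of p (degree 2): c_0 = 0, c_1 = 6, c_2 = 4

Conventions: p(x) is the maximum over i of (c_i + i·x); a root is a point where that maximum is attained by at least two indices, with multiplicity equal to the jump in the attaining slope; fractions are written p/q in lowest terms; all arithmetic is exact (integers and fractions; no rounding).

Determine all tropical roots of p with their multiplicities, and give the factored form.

hull edge (i=0, c=0) to (i=1, c=6): slope 6, span 1
hull edge (i=1, c=6) to (i=2, c=4): slope -2, span 1
Factored form: p(x) = 4 ⊗ (x ⊕ (-6)) ⊗ (x ⊕ 2)
Answer: roots = -6 (mult 1), 2 (mult 1)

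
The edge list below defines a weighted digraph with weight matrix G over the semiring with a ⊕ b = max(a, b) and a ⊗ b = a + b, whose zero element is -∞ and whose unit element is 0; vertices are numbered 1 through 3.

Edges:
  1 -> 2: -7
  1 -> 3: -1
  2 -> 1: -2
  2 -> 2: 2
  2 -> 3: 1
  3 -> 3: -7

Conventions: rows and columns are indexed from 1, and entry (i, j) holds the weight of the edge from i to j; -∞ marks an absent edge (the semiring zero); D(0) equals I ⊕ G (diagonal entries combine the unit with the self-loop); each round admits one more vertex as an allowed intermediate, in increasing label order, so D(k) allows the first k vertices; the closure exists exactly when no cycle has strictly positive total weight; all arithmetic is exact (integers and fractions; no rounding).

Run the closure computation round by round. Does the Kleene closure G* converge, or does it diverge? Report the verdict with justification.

Detection: at round 0, diagonal entry (2, 2) turns strictly positive.
Key observation: the cycle 2->2 has total weight 2, which is strictly positive.
Answer: DIVERGES — positive cycle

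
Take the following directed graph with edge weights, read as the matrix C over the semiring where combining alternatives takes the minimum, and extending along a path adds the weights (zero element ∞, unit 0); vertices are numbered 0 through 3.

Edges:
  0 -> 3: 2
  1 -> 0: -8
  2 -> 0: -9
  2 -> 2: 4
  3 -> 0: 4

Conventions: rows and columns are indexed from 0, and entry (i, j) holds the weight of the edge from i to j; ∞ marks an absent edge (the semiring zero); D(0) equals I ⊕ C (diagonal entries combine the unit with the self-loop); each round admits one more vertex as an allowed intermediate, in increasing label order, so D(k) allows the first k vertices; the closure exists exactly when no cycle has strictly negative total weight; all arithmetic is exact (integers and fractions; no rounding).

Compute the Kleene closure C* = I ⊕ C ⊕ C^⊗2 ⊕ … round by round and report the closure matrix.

D(0):
  [0, ∞, ∞, 2]
  [-8, 0, ∞, ∞]
  [-9, ∞, 0, ∞]
  [4, ∞, ∞, 0]
D(1):
  [0, ∞, ∞, 2]
  [-8, 0, ∞, -6]
  [-9, ∞, 0, -7]
  [4, ∞, ∞, 0]
D(2):
  [0, ∞, ∞, 2]
  [-8, 0, ∞, -6]
  [-9, ∞, 0, -7]
  [4, ∞, ∞, 0]
D(3):
  [0, ∞, ∞, 2]
  [-8, 0, ∞, -6]
  [-9, ∞, 0, -7]
  [4, ∞, ∞, 0]
D(4):
  [0, ∞, ∞, 2]
  [-8, 0, ∞, -6]
  [-9, ∞, 0, -7]
  [4, ∞, ∞, 0]
Answer: C* = [[0, ∞, ∞, 2], [-8, 0, ∞, -6], [-9, ∞, 0, -7], [4, ∞, ∞, 0]]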